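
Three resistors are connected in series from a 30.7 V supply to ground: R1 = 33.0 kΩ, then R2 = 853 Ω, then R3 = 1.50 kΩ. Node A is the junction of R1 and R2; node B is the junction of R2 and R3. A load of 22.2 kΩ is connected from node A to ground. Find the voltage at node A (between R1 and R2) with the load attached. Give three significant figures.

V ≈ 1.86 V

Below node A the series string R2+R3 = 2353 Ω sits in parallel with the 22200 Ω load: 2128 Ω.
V_A = 30.7 × 2128/(33000 + 2128) = 1.86 V.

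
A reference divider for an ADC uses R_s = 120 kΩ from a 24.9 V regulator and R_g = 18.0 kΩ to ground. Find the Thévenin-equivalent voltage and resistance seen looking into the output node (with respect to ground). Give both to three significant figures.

V_th is the open-circuit tap voltage: 24.9 × 18.0/(120 + 18.0) = 3.25 V.
With the supply zeroed, R_s and R_g appear in parallel from the tap: R_th = R_s‖R_g = (120 × 18.0)/138.0 = 15.7 kΩ.

V_th = 3.25 V, R_th = 15.7 kΩ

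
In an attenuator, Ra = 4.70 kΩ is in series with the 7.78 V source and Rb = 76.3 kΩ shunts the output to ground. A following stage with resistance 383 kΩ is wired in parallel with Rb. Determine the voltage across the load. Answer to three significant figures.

V_out ≈ 7.24 V

The load sits in parallel with Rb: Rb‖R_L = (76.3 × 383) / (76.3 + 383) = 63.62 kΩ.
V_out = 7.78 × 63.62 / (4.70 + 63.62) = 7.78 × 63.62/68.32 = 7.24 V.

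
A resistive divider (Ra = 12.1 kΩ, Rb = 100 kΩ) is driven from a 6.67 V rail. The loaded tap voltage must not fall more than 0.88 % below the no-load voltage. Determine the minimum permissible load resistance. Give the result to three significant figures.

Output resistance R_th = Ra‖Rb = (12.1 × 100)/112.1 = 10.79 kΩ.
The fractional drop is R_th/(R_th + R_L); requiring this ≤ 0.00880 gives R_L ≥ R_th(1/0.00880 − 1) = 10.79 × 112.6 = 1.22 MΩ.

R_L(min) ≈ 1.22 MΩ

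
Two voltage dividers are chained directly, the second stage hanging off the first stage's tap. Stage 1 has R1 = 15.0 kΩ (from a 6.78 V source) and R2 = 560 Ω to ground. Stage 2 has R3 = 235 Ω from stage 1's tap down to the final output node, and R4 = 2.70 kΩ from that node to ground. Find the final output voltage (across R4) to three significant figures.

V_out ≈ 0.190 V

Stage 2 presents R3+R4 = 2935 Ω as a load on stage 1's tap.
Stage 1's lower leg becomes R2‖(R3+R4) = 470.3 Ω, so V_mid = 6.78 × 470.3/15470 = 0.2061 V.
Stage 2 is itself unloaded: V_out = V_mid × R4/(R3+R4) = 0.2061 × 2700/2935 = 0.190 V.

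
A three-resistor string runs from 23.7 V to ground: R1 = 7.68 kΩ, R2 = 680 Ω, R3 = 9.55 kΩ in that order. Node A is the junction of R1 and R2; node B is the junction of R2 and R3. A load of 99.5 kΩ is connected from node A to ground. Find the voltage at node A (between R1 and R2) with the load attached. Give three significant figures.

V ≈ 13.0 V

Below node A the series string R2+R3 = 10230 Ω sits in parallel with the 99500 Ω load: 9276 Ω.
V_A = 23.7 × 9276/(7680 + 9276) = 13.0 V.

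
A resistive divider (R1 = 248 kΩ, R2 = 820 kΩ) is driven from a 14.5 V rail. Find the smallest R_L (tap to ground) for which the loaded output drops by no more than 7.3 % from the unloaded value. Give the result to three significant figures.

Output resistance R_th = R1‖R2 = (248 × 820)/1068 = 190.4 kΩ.
The fractional drop is R_th/(R_th + R_L); requiring this ≤ 0.0730 gives R_L ≥ R_th(1/0.0730 − 1) = 190.4 × 12.70 = 2.42 MΩ.

R_L(min) ≈ 2.42 MΩ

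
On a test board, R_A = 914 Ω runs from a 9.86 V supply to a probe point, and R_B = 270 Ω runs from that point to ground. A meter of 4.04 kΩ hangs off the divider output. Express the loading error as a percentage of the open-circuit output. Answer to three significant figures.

The divider's output (Thévenin) resistance is R_A‖R_B = 208.4 Ω.
Fractional drop under load = R_th/(R_th + R_L) = 208.4 / (208.4 + 4040) = 0.04906.
So the output falls by 4.91 %.

4.91 %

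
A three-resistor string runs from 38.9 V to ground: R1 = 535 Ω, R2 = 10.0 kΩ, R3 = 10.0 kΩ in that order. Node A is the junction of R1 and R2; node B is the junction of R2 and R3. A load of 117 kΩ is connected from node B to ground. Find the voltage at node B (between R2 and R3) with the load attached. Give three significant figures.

V ≈ 18.1 V

At node B, R3 is in parallel with the load: R3‖R_L = 9213 Ω.
Below node A the resistance is R2 + (R3‖R_L) = 19210 Ω, so V_A = 38.9 × 19210/19750 = 37.85 V.
Then V_B = V_A × (R3‖R_L)/(R2 + R3‖R_L) = 37.85 × 9213/19210 = 18.1 V.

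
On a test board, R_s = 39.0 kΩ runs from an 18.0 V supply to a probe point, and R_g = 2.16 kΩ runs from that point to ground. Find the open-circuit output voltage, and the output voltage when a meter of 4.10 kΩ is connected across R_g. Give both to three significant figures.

Open-circuit: V = 18.0 × 2.16/(39.0 + 2.16) = 0.945 V.
With the load, R_g becomes R_g‖R_L = 1.415 kΩ, so V = 18.0 × 1.415/40.41 = 0.630 V.

Unloaded: 0.945 V; loaded: 0.630 V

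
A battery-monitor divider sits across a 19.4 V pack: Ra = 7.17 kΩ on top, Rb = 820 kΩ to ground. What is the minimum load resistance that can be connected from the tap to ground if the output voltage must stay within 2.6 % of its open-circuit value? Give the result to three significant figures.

R_L(min) ≈ 266 kΩ

Output resistance R_th = Ra‖Rb = (7.17 × 820)/827.2 = 7.108 kΩ.
The fractional drop is R_th/(R_th + R_L); requiring this ≤ 0.0260 gives R_L ≥ R_th(1/0.0260 − 1) = 7.108 × 37.46 = 266 kΩ.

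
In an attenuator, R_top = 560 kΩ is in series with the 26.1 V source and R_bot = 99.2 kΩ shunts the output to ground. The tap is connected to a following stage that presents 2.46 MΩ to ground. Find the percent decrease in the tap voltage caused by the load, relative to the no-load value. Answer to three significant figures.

3.31 %

The divider's output (Thévenin) resistance is R_top‖R_bot = 84.27 kΩ.
Fractional drop under load = R_th/(R_th + R_L) = 84.27 / (84.27 + 2460) = 0.03312.
So the output falls by 3.31 %.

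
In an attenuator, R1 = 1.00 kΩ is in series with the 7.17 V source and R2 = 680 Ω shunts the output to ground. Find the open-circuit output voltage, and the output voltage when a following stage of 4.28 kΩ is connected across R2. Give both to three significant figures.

Open-circuit: V = 7.17 × 680/(1000 + 680) = 2.90 V.
With the load, R2 becomes R2‖R_L = 586.8 Ω, so V = 7.17 × 586.8/1587 = 2.65 V.

Unloaded: 2.90 V; loaded: 2.65 V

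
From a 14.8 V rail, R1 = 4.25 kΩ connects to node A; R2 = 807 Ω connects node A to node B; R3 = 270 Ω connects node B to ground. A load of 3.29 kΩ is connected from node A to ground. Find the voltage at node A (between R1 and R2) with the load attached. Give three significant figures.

V ≈ 2.37 V

Below node A the series string R2+R3 = 1077 Ω sits in parallel with the 3290 Ω load: 811.4 Ω.
V_A = 14.8 × 811.4/(4250 + 811.4) = 2.37 V.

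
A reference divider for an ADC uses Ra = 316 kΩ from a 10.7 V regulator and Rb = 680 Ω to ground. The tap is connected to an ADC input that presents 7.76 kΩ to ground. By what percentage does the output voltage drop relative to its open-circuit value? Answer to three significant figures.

The divider's output (Thévenin) resistance is Ra‖Rb = 678.5 Ω.
Fractional drop under load = R_th/(R_th + R_L) = 678.5 / (678.5 + 7760) = 0.08041.
So the output falls by 8.04 %.

8.04 %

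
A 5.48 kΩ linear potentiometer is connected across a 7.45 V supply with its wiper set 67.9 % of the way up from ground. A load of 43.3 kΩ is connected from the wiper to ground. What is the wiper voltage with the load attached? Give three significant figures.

The wiper splits the pot into (1−α)R = 1.759 kΩ above and αR = 3.721 kΩ below.
Lower section ‖ load = 3.426 kΩ.
V_wiper = 7.45 × 3.426/(1.759 + 3.426) = 4.92 V.

V ≈ 4.92 V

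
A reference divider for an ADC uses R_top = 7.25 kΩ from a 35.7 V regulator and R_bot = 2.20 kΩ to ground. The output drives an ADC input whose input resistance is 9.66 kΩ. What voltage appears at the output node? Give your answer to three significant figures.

V_out ≈ 7.07 V

The load sits in parallel with R_bot: R_bot‖R_L = (2.20 × 9.66) / (2.20 + 9.66) = 1.792 kΩ.
V_out = 35.7 × 1.792 / (7.25 + 1.792) = 35.7 × 1.792/9.042 = 7.07 V.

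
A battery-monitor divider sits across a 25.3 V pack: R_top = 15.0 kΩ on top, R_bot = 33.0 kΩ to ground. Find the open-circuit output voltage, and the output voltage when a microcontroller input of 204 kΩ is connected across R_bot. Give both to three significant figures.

Open-circuit: V = 25.3 × 33.0/(15.0 + 33.0) = 17.4 V.
With the load, R_bot becomes R_bot‖R_L = 28.41 kΩ, so V = 25.3 × 28.41/43.41 = 16.6 V.

Unloaded: 17.4 V; loaded: 16.6 V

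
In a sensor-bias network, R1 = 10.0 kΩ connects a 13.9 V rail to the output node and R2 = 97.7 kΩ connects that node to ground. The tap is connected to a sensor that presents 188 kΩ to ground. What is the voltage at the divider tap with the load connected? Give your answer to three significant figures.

The load sits in parallel with R2: R2‖R_L = (97.7 × 188) / (97.7 + 188) = 64.29 kΩ.
V_out = 13.9 × 64.29 / (10.0 + 64.29) = 13.9 × 64.29/74.29 = 12.0 V.

V_out ≈ 12.0 V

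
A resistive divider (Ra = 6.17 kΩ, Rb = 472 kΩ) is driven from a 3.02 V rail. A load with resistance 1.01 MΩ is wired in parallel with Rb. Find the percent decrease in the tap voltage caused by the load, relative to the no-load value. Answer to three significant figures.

The divider's output (Thévenin) resistance is Ra‖Rb = 6.090 kΩ.
Fractional drop under load = R_th/(R_th + R_L) = 6.090 / (6.090 + 1010) = 0.005994.
So the output falls by 0.599 %.

0.599 %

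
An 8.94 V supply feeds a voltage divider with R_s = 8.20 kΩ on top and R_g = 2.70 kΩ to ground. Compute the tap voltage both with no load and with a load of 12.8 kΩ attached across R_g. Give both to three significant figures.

Open-circuit: V = 8.94 × 2.70/(8.20 + 2.70) = 2.21 V.
With the load, R_g becomes R_g‖R_L = 2.230 kΩ, so V = 8.94 × 2.230/10.43 = 1.91 V.

Unloaded: 2.21 V; loaded: 1.91 V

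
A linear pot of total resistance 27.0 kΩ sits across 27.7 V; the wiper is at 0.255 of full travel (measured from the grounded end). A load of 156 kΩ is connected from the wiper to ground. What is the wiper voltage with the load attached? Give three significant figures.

The wiper splits the pot into (1−α)R = 20.11 kΩ above and αR = 6.885 kΩ below.
Lower section ‖ load = 6.594 kΩ.
V_wiper = 27.7 × 6.594/(20.11 + 6.594) = 6.84 V.

V ≈ 6.84 V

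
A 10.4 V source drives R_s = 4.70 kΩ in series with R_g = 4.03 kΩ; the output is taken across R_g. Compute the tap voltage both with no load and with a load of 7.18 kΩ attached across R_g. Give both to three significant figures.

Open-circuit: V = 10.4 × 4.03/(4.70 + 4.03) = 4.80 V.
With the load, R_g becomes R_g‖R_L = 2.581 kΩ, so V = 10.4 × 2.581/7.281 = 3.69 V.

Unloaded: 4.80 V; loaded: 3.69 V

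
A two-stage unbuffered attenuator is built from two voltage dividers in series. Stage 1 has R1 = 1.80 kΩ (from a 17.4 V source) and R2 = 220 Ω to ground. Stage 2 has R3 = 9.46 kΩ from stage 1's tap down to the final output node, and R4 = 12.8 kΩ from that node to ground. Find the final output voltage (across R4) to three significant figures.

V_out ≈ 1.08 V

Stage 2 presents R3+R4 = 22260 Ω as a load on stage 1's tap.
Stage 1's lower leg becomes R2‖(R3+R4) = 217.8 Ω, so V_mid = 17.4 × 217.8/2018 = 1.879 V.
Stage 2 is itself unloaded: V_out = V_mid × R4/(R3+R4) = 1.879 × 12800/22260 = 1.08 V.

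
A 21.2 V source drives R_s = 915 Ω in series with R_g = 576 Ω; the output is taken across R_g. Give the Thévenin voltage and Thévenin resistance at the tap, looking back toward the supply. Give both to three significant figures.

V_th is the open-circuit tap voltage: 21.2 × 576/(915 + 576) = 8.19 V.
With the supply zeroed, R_s and R_g appear in parallel from the tap: R_th = R_s‖R_g = (915 × 576)/1491 = 353 Ω.

V_th = 8.19 V, R_th = 353 Ω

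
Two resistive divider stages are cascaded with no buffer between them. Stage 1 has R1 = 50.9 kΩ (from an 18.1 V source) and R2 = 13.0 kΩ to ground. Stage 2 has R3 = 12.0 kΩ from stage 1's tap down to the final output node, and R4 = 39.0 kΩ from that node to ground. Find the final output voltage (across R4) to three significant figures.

Stage 2 presents R3+R4 = 51.00 kΩ as a load on stage 1's tap.
Stage 1's lower leg becomes R2‖(R3+R4) = 10.36 kΩ, so V_mid = 18.1 × 10.36/61.26 = 3.061 V.
Stage 2 is itself unloaded: V_out = V_mid × R4/(R3+R4) = 3.061 × 39.0/51.00 = 2.34 V.

V_out ≈ 2.34 V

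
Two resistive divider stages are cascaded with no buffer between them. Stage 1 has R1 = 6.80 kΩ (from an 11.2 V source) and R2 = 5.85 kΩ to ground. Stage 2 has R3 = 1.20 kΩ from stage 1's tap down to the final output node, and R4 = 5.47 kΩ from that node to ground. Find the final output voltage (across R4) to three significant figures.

Stage 2 presents R3+R4 = 6.670 kΩ as a load on stage 1's tap.
Stage 1's lower leg becomes R2‖(R3+R4) = 3.117 kΩ, so V_mid = 11.2 × 3.117/9.917 = 3.520 V.
Stage 2 is itself unloaded: V_out = V_mid × R4/(R3+R4) = 3.520 × 5.47/6.670 = 2.89 V.

V_out ≈ 2.89 V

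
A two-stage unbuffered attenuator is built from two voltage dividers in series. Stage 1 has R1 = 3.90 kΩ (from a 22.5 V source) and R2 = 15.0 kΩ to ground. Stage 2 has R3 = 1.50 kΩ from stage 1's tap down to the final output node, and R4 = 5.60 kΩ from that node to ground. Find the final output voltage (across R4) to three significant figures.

Stage 2 presents R3+R4 = 7.100 kΩ as a load on stage 1's tap.
Stage 1's lower leg becomes R2‖(R3+R4) = 4.819 kΩ, so V_mid = 22.5 × 4.819/8.719 = 12.44 V.
Stage 2 is itself unloaded: V_out = V_mid × R4/(R3+R4) = 12.44 × 5.60/7.100 = 9.81 V.

V_out ≈ 9.81 V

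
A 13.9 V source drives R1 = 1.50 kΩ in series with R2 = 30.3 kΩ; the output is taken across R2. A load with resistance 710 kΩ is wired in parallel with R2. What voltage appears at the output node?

V_out ≈ 13.2 V

The load sits in parallel with R2: R2‖R_L = (30.3 × 710) / (30.3 + 710) = 29.06 kΩ.
V_out = 13.9 × 29.06 / (1.50 + 29.06) = 13.9 × 29.06/30.56 = 13.2 V.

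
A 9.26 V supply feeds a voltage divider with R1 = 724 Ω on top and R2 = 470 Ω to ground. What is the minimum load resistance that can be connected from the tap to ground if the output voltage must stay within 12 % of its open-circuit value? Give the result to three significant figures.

Output resistance R_th = R1‖R2 = (724 × 470)/1194 = 285.0 Ω.
The fractional drop is R_th/(R_th + R_L); requiring this ≤ 0.120 gives R_L ≥ R_th(1/0.120 − 1) = 285.0 × 7.333 = 2.09 kΩ.

R_L(min) ≈ 2.09 kΩ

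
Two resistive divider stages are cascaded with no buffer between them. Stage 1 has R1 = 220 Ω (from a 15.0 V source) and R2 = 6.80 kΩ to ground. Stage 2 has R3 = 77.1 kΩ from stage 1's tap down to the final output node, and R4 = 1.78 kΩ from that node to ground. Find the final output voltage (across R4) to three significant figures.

V_out ≈ 0.327 V

Stage 2 presents R3+R4 = 78880 Ω as a load on stage 1's tap.
Stage 1's lower leg becomes R2‖(R3+R4) = 6260 Ω, so V_mid = 15.0 × 6260/6480 = 14.49 V.
Stage 2 is itself unloaded: V_out = V_mid × R4/(R3+R4) = 14.49 × 1780/78880 = 0.327 V.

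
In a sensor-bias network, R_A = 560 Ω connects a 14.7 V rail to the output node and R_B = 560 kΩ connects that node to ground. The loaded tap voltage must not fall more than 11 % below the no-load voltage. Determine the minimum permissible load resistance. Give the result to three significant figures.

R_L(min) ≈ 4.53 kΩ

Output resistance R_th = R_A‖R_B = (560 × 560000)/560600 = 559.4 Ω.
The fractional drop is R_th/(R_th + R_L); requiring this ≤ 0.110 gives R_L ≥ R_th(1/0.110 − 1) = 559.4 × 8.091 = 4.53 kΩ.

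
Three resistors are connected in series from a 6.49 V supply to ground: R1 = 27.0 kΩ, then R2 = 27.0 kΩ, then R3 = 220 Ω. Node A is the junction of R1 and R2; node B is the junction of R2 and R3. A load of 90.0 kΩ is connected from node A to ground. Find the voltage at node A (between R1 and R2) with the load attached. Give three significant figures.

Below node A the series string R2+R3 = 27220 Ω sits in parallel with the 90000 Ω load: 20900 Ω.
V_A = 6.49 × 20900/(27000 + 20900) = 2.83 V.

V ≈ 2.83 V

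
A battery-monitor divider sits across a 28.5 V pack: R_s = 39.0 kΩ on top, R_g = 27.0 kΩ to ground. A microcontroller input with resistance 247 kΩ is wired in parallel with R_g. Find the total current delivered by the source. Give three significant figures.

I ≈ 0.450 mA

R_g‖R_L = 24.34 kΩ, so the source sees R_s + R_g‖R_L = 63.34 kΩ.
I = 28.5 V / 63.34 kΩ = 0.450 mA.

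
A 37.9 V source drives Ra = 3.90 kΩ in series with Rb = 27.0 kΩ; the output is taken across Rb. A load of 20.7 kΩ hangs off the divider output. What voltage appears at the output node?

The load sits in parallel with Rb: Rb‖R_L = (27.0 × 20.7) / (27.0 + 20.7) = 11.72 kΩ.
V_out = 37.9 × 11.72 / (3.90 + 11.72) = 37.9 × 11.72/15.62 = 28.4 V.

V_out ≈ 28.4 V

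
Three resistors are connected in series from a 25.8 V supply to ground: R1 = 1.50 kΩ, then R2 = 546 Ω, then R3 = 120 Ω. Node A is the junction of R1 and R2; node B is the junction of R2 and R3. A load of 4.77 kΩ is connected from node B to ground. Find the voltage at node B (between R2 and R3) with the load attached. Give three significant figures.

At node B, R3 is in parallel with the load: R3‖R_L = 117.1 Ω.
Below node A the resistance is R2 + (R3‖R_L) = 663.1 Ω, so V_A = 25.8 × 663.1/2163 = 7.909 V.
Then V_B = V_A × (R3‖R_L)/(R2 + R3‖R_L) = 7.909 × 117.1/663.1 = 1.40 V.

V ≈ 1.40 V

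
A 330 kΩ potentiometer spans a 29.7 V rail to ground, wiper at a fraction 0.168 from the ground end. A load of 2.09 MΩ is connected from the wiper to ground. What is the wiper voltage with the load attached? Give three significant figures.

V ≈ 4.88 V

The wiper splits the pot into (1−α)R = 274.6 kΩ above and αR = 55.44 kΩ below.
Lower section ‖ load = 54.01 kΩ.
V_wiper = 29.7 × 54.01/(274.6 + 54.01) = 4.88 V.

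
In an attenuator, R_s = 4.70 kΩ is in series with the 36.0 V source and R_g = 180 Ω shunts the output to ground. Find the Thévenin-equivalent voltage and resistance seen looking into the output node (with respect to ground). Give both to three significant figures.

V_th is the open-circuit tap voltage: 36.0 × 180/(4700 + 180) = 1.33 V.
With the supply zeroed, R_s and R_g appear in parallel from the tap: R_th = R_s‖R_g = (4700 × 180)/4880 = 173 Ω.

V_th = 1.33 V, R_th = 173 Ω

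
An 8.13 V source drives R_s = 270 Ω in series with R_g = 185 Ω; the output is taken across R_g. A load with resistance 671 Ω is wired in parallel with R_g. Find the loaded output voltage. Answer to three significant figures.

V_out ≈ 2.84 V

The load sits in parallel with R_g: R_g‖R_L = (185 × 671) / (185 + 671) = 145.0 Ω.
V_out = 8.13 × 145.0 / (270 + 145.0) = 8.13 × 145.0/415.0 = 2.84 V.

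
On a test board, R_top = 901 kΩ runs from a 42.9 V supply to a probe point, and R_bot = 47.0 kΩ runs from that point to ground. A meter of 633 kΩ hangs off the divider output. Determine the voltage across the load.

V_out ≈ 1.99 V

The load sits in parallel with R_bot: R_bot‖R_L = (47.0 × 633) / (47.0 + 633) = 43.75 kΩ.
V_out = 42.9 × 43.75 / (901 + 43.75) = 42.9 × 43.75/944.8 = 1.99 V.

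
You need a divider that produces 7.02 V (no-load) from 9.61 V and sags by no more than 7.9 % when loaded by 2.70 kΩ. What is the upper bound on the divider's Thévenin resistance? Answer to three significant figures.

R_th ≤ 232 Ω

Loading drop = R_th/(R_th + R_L) ≤ 0.0790, so R_th ≤ R_L · ε/(1−ε) = 2.70 kΩ × 0.0790/0.9210 = 232 Ω.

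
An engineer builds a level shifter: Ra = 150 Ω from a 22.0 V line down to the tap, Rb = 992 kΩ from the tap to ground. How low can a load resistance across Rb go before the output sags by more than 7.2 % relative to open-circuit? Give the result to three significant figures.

Output resistance R_th = Ra‖Rb = (150 × 992000)/992200 = 150.0 Ω.
The fractional drop is R_th/(R_th + R_L); requiring this ≤ 0.0720 gives R_L ≥ R_th(1/0.0720 − 1) = 150.0 × 12.89 = 1.93 kΩ.

R_L(min) ≈ 1.93 kΩ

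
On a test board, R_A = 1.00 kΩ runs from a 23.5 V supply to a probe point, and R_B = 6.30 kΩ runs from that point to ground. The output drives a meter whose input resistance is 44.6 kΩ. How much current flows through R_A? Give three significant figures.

R_B‖R_L = 5.520 kΩ, so the source sees R_A + R_B‖R_L = 6.520 kΩ.
I = 23.5 V / 6.520 kΩ = 3.60 mA.

I ≈ 3.60 mA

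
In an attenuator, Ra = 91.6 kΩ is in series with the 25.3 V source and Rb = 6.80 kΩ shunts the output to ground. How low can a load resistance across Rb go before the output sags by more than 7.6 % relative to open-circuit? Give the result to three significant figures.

Output resistance R_th = Ra‖Rb = (91.6 × 6.80)/98.40 = 6.330 kΩ.
The fractional drop is R_th/(R_th + R_L); requiring this ≤ 0.0760 gives R_L ≥ R_th(1/0.0760 − 1) = 6.330 × 12.16 = 77.0 kΩ.

R_L(min) ≈ 77.0 kΩ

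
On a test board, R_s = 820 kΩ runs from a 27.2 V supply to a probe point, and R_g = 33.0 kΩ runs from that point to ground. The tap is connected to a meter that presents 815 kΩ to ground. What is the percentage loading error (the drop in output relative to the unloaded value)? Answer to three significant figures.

The divider's output (Thévenin) resistance is R_s‖R_g = 31.72 kΩ.
Fractional drop under load = R_th/(R_th + R_L) = 31.72 / (31.72 + 815) = 0.03747.
So the output falls by 3.75 %.

3.75 %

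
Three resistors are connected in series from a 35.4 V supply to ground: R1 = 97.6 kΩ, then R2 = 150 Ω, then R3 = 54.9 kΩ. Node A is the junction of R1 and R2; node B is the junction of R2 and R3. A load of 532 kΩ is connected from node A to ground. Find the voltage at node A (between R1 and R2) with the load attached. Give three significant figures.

V ≈ 12.0 V

Below node A the series string R2+R3 = 55050 Ω sits in parallel with the 532000 Ω load: 49890 Ω.
V_A = 35.4 × 49890/(97600 + 49890) = 12.0 V.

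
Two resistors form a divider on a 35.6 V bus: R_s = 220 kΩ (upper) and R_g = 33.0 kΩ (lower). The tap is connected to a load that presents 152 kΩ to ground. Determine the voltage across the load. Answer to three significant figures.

The load sits in parallel with R_g: R_g‖R_L = (33.0 × 152) / (33.0 + 152) = 27.11 kΩ.
V_out = 35.6 × 27.11 / (220 + 27.11) = 35.6 × 27.11/247.1 = 3.91 V.
(Unloaded it would have been 4.64 V.)

V_out ≈ 3.91 V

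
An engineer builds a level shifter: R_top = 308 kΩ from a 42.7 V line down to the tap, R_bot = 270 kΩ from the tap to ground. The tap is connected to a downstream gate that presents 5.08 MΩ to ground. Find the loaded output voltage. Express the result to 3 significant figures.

The load sits in parallel with R_bot: R_bot‖R_L = (270 × 5080) / (270 + 5080) = 256.4 kΩ.
V_out = 42.7 × 256.4 / (308 + 256.4) = 42.7 × 256.4/564.4 = 19.4 V.

V_out ≈ 19.4 V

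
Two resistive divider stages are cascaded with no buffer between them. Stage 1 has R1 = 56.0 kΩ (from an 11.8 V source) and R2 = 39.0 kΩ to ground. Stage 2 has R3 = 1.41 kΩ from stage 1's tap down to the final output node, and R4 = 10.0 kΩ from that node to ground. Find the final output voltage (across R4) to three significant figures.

Stage 2 presents R3+R4 = 11.41 kΩ as a load on stage 1's tap.
Stage 1's lower leg becomes R2‖(R3+R4) = 8.827 kΩ, so V_mid = 11.8 × 8.827/64.83 = 1.607 V.
Stage 2 is itself unloaded: V_out = V_mid × R4/(R3+R4) = 1.607 × 10.0/11.41 = 1.41 V.

V_out ≈ 1.41 V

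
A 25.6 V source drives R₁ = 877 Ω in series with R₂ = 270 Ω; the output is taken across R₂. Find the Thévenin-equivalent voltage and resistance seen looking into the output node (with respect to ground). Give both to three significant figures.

V_th = 6.03 V, R_th = 206 Ω

V_th is the open-circuit tap voltage: 25.6 × 270/(877 + 270) = 6.03 V.
With the supply zeroed, R₁ and R₂ appear in parallel from the tap: R_th = R₁‖R₂ = (877 × 270)/1147 = 206 Ω.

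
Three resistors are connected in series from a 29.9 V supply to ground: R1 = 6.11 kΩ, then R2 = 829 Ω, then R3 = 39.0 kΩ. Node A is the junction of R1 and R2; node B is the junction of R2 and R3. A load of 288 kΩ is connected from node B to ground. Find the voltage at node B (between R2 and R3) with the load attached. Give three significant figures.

V ≈ 24.9 V

At node B, R3 is in parallel with the load: R3‖R_L = 34350 Ω.
Below node A the resistance is R2 + (R3‖R_L) = 35180 Ω, so V_A = 29.9 × 35180/41290 = 25.48 V.
Then V_B = V_A × (R3‖R_L)/(R2 + R3‖R_L) = 25.48 × 34350/35180 = 24.9 V.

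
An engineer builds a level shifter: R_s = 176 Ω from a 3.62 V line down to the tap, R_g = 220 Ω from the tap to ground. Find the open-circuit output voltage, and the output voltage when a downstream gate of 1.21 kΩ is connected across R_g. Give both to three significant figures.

Unloaded: 2.01 V; loaded: 1.86 V

Open-circuit: V = 3.62 × 220/(176 + 220) = 2.01 V.
With the load, R_g becomes R_g‖R_L = 186.2 Ω, so V = 3.62 × 186.2/362.2 = 1.86 V.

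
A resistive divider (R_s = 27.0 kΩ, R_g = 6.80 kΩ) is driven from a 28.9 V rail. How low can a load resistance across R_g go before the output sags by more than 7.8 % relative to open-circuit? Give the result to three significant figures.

Output resistance R_th = R_s‖R_g = (27.0 × 6.80)/33.80 = 5.432 kΩ.
The fractional drop is R_th/(R_th + R_L); requiring this ≤ 0.0780 gives R_L ≥ R_th(1/0.0780 − 1) = 5.432 × 11.82 = 64.2 kΩ.

R_L(min) ≈ 64.2 kΩ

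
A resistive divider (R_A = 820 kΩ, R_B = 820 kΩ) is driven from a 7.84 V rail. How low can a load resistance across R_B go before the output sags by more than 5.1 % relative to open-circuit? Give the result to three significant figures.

R_L(min) ≈ 7.63 MΩ

Output resistance R_th = R_A‖R_B = (820 × 820)/1640 = 410.0 kΩ.
The fractional drop is R_th/(R_th + R_L); requiring this ≤ 0.0510 gives R_L ≥ R_th(1/0.0510 − 1) = 410.0 × 18.61 = 7.63 MΩ.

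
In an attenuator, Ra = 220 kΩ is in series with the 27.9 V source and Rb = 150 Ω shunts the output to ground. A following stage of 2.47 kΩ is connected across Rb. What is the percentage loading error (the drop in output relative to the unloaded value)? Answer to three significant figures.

5.72 %

The divider's output (Thévenin) resistance is Ra‖Rb = 149.9 Ω.
Fractional drop under load = R_th/(R_th + R_L) = 149.9 / (149.9 + 2470) = 0.05722.
So the output falls by 5.72 %.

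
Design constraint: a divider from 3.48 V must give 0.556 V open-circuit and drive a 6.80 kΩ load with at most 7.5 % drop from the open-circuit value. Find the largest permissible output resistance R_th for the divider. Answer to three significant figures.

Loading drop = R_th/(R_th + R_L) ≤ 0.0750, so R_th ≤ R_L · ε/(1−ε) = 6.80 kΩ × 0.0750/0.9250 = 551 Ω.

R_th ≤ 551 Ω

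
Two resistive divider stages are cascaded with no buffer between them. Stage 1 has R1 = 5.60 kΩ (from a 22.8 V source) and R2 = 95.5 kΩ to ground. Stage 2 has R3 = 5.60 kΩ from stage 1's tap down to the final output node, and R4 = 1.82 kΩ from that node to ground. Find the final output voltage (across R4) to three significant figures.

Stage 2 presents R3+R4 = 7.420 kΩ as a load on stage 1's tap.
Stage 1's lower leg becomes R2‖(R3+R4) = 6.885 kΩ, so V_mid = 22.8 × 6.885/12.49 = 12.57 V.
Stage 2 is itself unloaded: V_out = V_mid × R4/(R3+R4) = 12.57 × 1.82/7.420 = 3.08 V.

V_out ≈ 3.08 V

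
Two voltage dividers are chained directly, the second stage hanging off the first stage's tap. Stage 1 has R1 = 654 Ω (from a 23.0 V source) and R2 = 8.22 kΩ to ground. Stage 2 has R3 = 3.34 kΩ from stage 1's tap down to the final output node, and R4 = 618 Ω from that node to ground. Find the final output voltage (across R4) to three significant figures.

Stage 2 presents R3+R4 = 3958 Ω as a load on stage 1's tap.
Stage 1's lower leg becomes R2‖(R3+R4) = 2672 Ω, so V_mid = 23.0 × 2672/3326 = 18.48 V.
Stage 2 is itself unloaded: V_out = V_mid × R4/(R3+R4) = 18.48 × 618/3958 = 2.88 V.

V_out ≈ 2.88 V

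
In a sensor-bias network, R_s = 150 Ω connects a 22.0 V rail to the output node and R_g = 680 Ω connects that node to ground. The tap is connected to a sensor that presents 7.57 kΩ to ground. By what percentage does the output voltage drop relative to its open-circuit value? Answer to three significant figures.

1.60 %

The divider's output (Thévenin) resistance is R_s‖R_g = 122.9 Ω.
Fractional drop under load = R_th/(R_th + R_L) = 122.9 / (122.9 + 7570) = 0.01597.
So the output falls by 1.60 %.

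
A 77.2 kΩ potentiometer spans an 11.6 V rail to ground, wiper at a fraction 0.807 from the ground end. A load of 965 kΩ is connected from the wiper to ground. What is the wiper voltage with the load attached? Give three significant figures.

The wiper splits the pot into (1−α)R = 14.90 kΩ above and αR = 62.30 kΩ below.
Lower section ‖ load = 58.52 kΩ.
V_wiper = 11.6 × 58.52/(14.90 + 58.52) = 9.25 V.

V ≈ 9.25 V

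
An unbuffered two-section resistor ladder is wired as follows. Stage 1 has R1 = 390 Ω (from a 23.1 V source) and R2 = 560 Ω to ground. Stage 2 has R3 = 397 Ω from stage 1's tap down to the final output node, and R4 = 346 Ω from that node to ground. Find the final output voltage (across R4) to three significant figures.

V_out ≈ 4.84 V

Stage 2 presents R3+R4 = 743.0 Ω as a load on stage 1's tap.
Stage 1's lower leg becomes R2‖(R3+R4) = 319.3 Ω, so V_mid = 23.1 × 319.3/709.3 = 10.40 V.
Stage 2 is itself unloaded: V_out = V_mid × R4/(R3+R4) = 10.40 × 346/743.0 = 4.84 V.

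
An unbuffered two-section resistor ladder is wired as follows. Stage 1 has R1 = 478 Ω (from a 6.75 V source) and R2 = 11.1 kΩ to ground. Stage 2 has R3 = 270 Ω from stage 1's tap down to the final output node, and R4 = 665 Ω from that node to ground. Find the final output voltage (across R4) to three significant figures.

V_out ≈ 3.09 V

Stage 2 presents R3+R4 = 935.0 Ω as a load on stage 1's tap.
Stage 1's lower leg becomes R2‖(R3+R4) = 862.4 Ω, so V_mid = 6.75 × 862.4/1340 = 4.343 V.
Stage 2 is itself unloaded: V_out = V_mid × R4/(R3+R4) = 4.343 × 665/935.0 = 3.09 V.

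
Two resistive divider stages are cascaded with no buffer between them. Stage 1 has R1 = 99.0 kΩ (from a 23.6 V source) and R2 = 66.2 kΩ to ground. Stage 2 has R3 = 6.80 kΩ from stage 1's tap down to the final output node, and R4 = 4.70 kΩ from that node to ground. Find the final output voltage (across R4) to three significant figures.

Stage 2 presents R3+R4 = 11.50 kΩ as a load on stage 1's tap.
Stage 1's lower leg becomes R2‖(R3+R4) = 9.798 kΩ, so V_mid = 23.6 × 9.798/108.8 = 2.125 V.
Stage 2 is itself unloaded: V_out = V_mid × R4/(R3+R4) = 2.125 × 4.70/11.50 = 0.869 V.

V_out ≈ 0.869 V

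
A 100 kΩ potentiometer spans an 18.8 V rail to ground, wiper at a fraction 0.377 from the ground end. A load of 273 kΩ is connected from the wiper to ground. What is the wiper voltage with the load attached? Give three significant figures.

The wiper splits the pot into (1−α)R = 62.30 kΩ above and αR = 37.70 kΩ below.
Lower section ‖ load = 33.13 kΩ.
V_wiper = 18.8 × 33.13/(62.30 + 33.13) = 6.53 V.

V ≈ 6.53 V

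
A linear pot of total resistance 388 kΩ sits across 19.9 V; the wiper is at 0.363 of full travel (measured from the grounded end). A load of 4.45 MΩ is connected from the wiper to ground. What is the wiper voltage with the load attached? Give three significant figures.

The wiper splits the pot into (1−α)R = 247.2 kΩ above and αR = 140.8 kΩ below.
Lower section ‖ load = 136.5 kΩ.
V_wiper = 19.9 × 136.5/(247.2 + 136.5) = 7.08 V.

V ≈ 7.08 V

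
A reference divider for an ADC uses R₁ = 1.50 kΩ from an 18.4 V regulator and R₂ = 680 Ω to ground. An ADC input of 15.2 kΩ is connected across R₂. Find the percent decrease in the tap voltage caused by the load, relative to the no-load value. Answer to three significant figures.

The divider's output (Thévenin) resistance is R₁‖R₂ = 467.9 Ω.
Fractional drop under load = R_th/(R_th + R_L) = 467.9 / (467.9 + 15200) = 0.02986.
So the output falls by 2.99 %.

2.99 %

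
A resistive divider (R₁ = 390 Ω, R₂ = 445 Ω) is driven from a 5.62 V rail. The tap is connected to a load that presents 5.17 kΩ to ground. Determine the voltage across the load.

V_out ≈ 2.88 V

The load sits in parallel with R₂: R₂‖R_L = (445 × 5170) / (445 + 5170) = 409.7 Ω.
V_out = 5.62 × 409.7 / (390 + 409.7) = 5.62 × 409.7/799.7 = 2.88 V.
(Unloaded it would have been 3.00 V.)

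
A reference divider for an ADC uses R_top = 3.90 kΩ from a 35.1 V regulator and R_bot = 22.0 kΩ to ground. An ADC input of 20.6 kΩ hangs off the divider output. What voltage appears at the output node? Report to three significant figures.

The load sits in parallel with R_bot: R_bot‖R_L = (22.0 × 20.6) / (22.0 + 20.6) = 10.64 kΩ.
V_out = 35.1 × 10.64 / (3.90 + 10.64) = 35.1 × 10.64/14.54 = 25.7 V.

V_out ≈ 25.7 V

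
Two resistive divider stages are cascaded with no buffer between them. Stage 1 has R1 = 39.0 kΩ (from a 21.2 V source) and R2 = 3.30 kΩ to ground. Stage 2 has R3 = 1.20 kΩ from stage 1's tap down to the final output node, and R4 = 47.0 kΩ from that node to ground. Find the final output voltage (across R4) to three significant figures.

Stage 2 presents R3+R4 = 48.20 kΩ as a load on stage 1's tap.
Stage 1's lower leg becomes R2‖(R3+R4) = 3.089 kΩ, so V_mid = 21.2 × 3.089/42.09 = 1.556 V.
Stage 2 is itself unloaded: V_out = V_mid × R4/(R3+R4) = 1.556 × 47.0/48.20 = 1.52 V.

V_out ≈ 1.52 V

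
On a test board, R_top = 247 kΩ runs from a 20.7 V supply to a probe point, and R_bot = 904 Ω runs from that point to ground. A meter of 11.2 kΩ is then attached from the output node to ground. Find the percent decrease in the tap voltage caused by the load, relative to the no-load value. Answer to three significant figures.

7.44 %

The divider's output (Thévenin) resistance is R_top‖R_bot = 900.7 Ω.
Fractional drop under load = R_th/(R_th + R_L) = 900.7 / (900.7 + 11200) = 0.07443.
So the output falls by 7.44 %.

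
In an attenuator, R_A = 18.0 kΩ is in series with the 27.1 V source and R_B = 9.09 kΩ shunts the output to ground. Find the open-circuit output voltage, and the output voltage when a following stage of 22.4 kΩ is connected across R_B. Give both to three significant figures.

Unloaded: 9.09 V; loaded: 7.16 V

Open-circuit: V = 27.1 × 9.09/(18.0 + 9.09) = 9.09 V.
With the load, R_B becomes R_B‖R_L = 6.466 kΩ, so V = 27.1 × 6.466/24.47 = 7.16 V.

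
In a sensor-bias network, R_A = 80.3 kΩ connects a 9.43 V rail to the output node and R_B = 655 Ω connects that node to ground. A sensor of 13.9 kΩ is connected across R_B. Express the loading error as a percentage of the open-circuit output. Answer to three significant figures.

4.47 %

The divider's output (Thévenin) resistance is R_A‖R_B = 649.7 Ω.
Fractional drop under load = R_th/(R_th + R_L) = 649.7 / (649.7 + 13900) = 0.04465.
So the output falls by 4.47 %.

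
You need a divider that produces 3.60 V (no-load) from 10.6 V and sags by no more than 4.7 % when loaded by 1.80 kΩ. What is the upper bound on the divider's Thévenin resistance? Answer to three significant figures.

Loading drop = R_th/(R_th + R_L) ≤ 0.0470, so R_th ≤ R_L · ε/(1−ε) = 1.80 kΩ × 0.0470/0.9530 = 88.8 Ω.
(Any R1, R2 with R2/(R1+R2) = 0.340 and R1‖R2 ≤ 88.8 Ω will meet the spec.)

R_th ≤ 88.8 Ω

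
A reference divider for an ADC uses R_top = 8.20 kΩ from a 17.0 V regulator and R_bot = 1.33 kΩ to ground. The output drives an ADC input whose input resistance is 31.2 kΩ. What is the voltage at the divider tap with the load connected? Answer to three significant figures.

The load sits in parallel with R_bot: R_bot‖R_L = (1.33 × 31.2) / (1.33 + 31.2) = 1.276 kΩ.
V_out = 17.0 × 1.276 / (8.20 + 1.276) = 17.0 × 1.276/9.476 = 2.29 V.

V_out ≈ 2.29 V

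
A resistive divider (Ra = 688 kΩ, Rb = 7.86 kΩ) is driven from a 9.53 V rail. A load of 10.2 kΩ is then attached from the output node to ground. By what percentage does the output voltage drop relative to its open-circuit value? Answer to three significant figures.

43.2 %

The divider's output (Thévenin) resistance is Ra‖Rb = 7.771 kΩ.
Fractional drop under load = R_th/(R_th + R_L) = 7.771 / (7.771 + 10.2) = 0.4324.
So the output falls by 43.2 %.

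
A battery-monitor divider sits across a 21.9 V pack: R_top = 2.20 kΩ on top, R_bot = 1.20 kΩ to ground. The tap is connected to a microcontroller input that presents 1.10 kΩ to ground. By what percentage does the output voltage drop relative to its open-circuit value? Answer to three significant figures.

41.4 %

Unloaded V = 21.9 × 1.20/3.400 = 7.729 V.
Loaded: R_bot‖R_L = 0.5739 kΩ, giving V = 21.9 × 0.5739/2.774 = 4.531 V.
Drop = (7.729 − 4.531) / 7.729 = 41.4 %.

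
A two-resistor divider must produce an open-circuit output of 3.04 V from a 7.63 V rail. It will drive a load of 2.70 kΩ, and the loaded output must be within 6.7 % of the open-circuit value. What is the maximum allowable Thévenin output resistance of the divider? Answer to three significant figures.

R_th ≤ 194 Ω

Loading drop = R_th/(R_th + R_L) ≤ 0.0670, so R_th ≤ R_L · ε/(1−ε) = 2.70 kΩ × 0.0670/0.9330 = 194 Ω.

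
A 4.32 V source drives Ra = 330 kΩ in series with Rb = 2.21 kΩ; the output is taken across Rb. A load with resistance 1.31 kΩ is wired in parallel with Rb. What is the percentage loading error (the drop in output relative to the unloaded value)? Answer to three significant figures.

62.6 %

The divider's output (Thévenin) resistance is Ra‖Rb = 2.195 kΩ.
Fractional drop under load = R_th/(R_th + R_L) = 2.195 / (2.195 + 1.31) = 0.6263.
So the output falls by 62.6 %.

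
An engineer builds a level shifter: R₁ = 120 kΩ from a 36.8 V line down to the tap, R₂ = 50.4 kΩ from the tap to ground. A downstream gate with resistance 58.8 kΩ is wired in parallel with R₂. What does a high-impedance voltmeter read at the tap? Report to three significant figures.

The load sits in parallel with R₂: R₂‖R_L = (50.4 × 58.8) / (50.4 + 58.8) = 27.14 kΩ.
V_out = 36.8 × 27.14 / (120 + 27.14) = 36.8 × 27.14/147.1 = 6.79 V.
(Unloaded it would have been 10.9 V.)

V_out ≈ 6.79 V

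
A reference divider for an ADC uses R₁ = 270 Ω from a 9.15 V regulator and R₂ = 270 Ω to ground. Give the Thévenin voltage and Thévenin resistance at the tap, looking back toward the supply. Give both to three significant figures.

V_th is the open-circuit tap voltage: 9.15 × 270/(270 + 270) = 4.58 V.
With the supply zeroed, R₁ and R₂ appear in parallel from the tap: R_th = R₁‖R₂ = (270 × 270)/540.0 = 135 Ω.

V_th = 4.58 V, R_th = 135 Ω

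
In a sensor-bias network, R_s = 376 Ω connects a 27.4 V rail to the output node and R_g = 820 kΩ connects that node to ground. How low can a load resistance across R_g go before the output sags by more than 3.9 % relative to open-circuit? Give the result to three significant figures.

R_L(min) ≈ 9.26 kΩ

Output resistance R_th = R_s‖R_g = (376 × 820000)/820400 = 375.8 Ω.
The fractional drop is R_th/(R_th + R_L); requiring this ≤ 0.0390 gives R_L ≥ R_th(1/0.0390 − 1) = 375.8 × 24.64 = 9.26 kΩ.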